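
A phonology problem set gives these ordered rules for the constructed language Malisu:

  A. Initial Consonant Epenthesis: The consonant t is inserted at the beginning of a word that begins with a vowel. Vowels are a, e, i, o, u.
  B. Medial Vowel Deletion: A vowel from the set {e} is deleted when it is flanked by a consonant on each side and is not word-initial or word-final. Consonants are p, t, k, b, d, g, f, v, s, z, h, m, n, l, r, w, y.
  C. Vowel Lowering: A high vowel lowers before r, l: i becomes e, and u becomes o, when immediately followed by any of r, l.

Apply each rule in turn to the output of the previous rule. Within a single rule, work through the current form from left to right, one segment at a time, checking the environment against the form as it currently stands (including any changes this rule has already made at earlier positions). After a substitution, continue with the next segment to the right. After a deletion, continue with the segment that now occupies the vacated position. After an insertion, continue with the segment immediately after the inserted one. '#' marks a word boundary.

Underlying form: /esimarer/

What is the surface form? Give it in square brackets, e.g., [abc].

[tsimarr]

A Initial Consonant Epenthesis: [esimarer] → [tesimarer]
B Medial Vowel Deletion: [tesimarer] → [tsimarr]
C Vowel Lowering: no change — [tsimarr]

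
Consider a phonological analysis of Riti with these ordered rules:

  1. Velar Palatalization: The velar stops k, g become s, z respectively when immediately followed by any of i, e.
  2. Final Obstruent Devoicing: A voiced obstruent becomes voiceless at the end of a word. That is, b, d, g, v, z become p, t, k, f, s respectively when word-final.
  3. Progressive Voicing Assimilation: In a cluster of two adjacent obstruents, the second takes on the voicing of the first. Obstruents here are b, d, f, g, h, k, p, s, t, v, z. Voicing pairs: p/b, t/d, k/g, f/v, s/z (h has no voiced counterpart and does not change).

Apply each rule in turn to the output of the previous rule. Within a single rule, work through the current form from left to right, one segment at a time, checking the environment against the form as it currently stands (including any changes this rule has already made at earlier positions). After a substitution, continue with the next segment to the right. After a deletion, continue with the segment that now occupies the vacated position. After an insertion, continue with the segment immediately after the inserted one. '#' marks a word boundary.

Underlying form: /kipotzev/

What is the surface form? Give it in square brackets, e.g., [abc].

1 Velar Palatalization: [kipotzev] → [sipotzev]
2 Final Obstruent Devoicing: [sipotzev] → [sipotzef]
3 Progressive Voicing Assimilation: [sipotzef] → [sipotsef]

[sipotsef]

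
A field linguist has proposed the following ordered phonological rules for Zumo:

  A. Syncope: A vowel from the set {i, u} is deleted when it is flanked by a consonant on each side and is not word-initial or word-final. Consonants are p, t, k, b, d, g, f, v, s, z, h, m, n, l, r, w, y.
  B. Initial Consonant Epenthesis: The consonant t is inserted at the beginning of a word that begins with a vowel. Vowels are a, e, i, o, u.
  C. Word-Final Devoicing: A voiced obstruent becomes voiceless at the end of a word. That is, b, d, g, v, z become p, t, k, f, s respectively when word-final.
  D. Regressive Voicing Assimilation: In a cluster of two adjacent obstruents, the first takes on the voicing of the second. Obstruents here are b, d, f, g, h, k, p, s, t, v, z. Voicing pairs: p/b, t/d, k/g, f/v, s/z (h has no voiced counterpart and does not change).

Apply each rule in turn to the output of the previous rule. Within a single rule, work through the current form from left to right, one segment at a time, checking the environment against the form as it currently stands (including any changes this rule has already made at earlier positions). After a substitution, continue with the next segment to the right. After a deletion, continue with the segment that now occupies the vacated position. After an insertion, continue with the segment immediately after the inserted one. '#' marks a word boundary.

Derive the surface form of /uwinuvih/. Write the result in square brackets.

[tuwnfh]

A Syncope: [uwinuvih] → [uwnvh]
B Initial Consonant Epenthesis: [uwnvh] → [tuwnvh]
C Word-Final Devoicing: no change — [tuwnvh]
D Regressive Voicing Assimilation: [tuwnvh] → [tuwnfh]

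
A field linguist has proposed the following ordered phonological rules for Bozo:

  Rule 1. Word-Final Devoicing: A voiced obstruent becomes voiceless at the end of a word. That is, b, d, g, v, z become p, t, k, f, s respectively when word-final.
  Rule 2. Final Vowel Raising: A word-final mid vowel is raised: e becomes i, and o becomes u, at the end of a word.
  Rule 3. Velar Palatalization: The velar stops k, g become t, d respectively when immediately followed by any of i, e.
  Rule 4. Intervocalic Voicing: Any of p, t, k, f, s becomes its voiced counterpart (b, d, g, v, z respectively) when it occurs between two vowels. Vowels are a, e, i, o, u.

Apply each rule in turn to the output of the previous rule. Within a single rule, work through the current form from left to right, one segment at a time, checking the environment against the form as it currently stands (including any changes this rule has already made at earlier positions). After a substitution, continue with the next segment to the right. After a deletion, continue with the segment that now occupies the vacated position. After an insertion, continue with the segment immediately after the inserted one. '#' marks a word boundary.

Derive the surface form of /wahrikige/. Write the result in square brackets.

[wahrididi]

Rule 1 Word-Final Devoicing: no change — [wahrikige]
Rule 2 Final Vowel Raising: [wahrikige] → [wahrikigi]
Rule 3 Velar Palatalization: [wahrikigi] → [wahritidi]
Rule 4 Intervocalic Voicing: [wahritidi] → [wahrididi]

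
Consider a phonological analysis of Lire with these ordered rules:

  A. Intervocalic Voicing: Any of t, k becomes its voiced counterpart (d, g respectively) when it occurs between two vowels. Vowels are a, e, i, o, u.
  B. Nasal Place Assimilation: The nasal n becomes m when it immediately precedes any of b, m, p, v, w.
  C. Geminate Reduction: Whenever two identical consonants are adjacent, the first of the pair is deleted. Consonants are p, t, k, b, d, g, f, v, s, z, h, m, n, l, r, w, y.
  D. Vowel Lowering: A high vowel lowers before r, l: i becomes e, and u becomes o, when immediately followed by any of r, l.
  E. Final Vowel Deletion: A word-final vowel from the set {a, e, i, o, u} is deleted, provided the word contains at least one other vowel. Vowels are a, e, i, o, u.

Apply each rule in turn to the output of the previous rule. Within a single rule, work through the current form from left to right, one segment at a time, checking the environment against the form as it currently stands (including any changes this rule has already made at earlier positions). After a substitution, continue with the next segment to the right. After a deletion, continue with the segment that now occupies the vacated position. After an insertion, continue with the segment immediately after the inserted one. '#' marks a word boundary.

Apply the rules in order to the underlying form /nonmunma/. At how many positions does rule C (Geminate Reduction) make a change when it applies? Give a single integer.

2

A Intervocalic Voicing: no change — [nonmunma]
B Nasal Place Assimilation: [nonmunma] → [nommumma]
C Geminate Reduction: [nommumma] → [nomuma]
D Vowel Lowering: no change — [nomuma]
E Final Vowel Deletion: [nomuma] → [nomum]
Rule C changed 2 position(s).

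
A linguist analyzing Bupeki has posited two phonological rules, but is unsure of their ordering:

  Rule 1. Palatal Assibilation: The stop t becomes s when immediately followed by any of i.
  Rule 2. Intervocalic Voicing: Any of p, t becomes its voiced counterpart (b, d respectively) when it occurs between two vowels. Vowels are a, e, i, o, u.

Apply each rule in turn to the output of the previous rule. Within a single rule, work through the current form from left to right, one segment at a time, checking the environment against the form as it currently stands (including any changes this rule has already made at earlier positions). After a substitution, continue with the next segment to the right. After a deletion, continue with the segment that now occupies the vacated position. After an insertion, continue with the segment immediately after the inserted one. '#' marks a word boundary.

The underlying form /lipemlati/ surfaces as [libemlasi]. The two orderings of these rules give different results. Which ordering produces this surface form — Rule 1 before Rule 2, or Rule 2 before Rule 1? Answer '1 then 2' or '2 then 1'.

1 then 2

Order 1 then 2:
  1 Palatal Assibilation: [lipemlati] → [lipemlasi]
  2 Intervocalic Voicing: [lipemlasi] → [libemlasi]
  result: [libemlasi]
Order 2 then 1:
  2 Intervocalic Voicing: [lipemlati] → [libemladi]
  1 Palatal Assibilation: no change — [libemladi]
  result: [libemladi]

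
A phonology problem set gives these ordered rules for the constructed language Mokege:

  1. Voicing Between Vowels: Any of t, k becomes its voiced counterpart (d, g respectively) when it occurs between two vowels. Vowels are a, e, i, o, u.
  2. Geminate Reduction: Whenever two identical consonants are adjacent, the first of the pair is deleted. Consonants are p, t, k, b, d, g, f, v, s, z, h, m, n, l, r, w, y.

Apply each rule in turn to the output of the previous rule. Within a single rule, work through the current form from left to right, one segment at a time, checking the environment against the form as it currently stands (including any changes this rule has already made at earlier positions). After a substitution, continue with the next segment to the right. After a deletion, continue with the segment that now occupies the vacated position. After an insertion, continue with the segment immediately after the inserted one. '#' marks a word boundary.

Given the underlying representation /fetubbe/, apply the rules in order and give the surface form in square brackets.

[fedube]

1 Voicing Between Vowels: [fetubbe] → [fedubbe]
2 Geminate Reduction: [fedubbe] → [fedube]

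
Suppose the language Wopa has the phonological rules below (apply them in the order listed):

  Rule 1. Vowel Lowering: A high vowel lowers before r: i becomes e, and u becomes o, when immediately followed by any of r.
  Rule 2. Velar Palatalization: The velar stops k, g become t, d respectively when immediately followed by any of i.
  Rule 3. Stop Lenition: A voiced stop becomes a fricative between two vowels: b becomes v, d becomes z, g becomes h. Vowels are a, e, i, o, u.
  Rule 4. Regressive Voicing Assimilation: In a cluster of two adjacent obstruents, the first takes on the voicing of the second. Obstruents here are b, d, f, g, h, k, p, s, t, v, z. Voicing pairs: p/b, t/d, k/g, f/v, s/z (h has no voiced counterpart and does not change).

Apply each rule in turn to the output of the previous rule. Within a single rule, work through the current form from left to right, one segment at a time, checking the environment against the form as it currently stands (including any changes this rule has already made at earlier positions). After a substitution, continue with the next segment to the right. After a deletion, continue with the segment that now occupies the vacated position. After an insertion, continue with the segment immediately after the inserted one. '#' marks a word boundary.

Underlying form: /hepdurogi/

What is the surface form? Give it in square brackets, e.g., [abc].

Rule 1 Vowel Lowering: [hepdurogi] → [hepdorogi]
Rule 2 Velar Palatalization: [hepdorogi] → [hepdorodi]
Rule 3 Stop Lenition: [hepdorodi] → [hepdorozi]
Rule 4 Regressive Voicing Assimilation: [hepdorozi] → [hebdorozi]

[hebdorozi]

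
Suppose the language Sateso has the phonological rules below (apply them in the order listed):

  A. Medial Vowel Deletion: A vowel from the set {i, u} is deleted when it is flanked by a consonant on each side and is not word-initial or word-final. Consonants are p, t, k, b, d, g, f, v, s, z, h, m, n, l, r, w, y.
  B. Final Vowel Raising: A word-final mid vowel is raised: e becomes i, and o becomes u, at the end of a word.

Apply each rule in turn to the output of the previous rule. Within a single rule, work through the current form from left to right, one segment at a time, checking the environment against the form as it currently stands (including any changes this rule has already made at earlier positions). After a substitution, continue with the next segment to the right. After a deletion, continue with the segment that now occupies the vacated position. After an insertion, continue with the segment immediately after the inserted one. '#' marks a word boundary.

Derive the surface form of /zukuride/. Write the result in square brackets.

A Medial Vowel Deletion: [zukuride] → [zkrde]
B Final Vowel Raising: [zkrde] → [zkrdi]

[zkrdi]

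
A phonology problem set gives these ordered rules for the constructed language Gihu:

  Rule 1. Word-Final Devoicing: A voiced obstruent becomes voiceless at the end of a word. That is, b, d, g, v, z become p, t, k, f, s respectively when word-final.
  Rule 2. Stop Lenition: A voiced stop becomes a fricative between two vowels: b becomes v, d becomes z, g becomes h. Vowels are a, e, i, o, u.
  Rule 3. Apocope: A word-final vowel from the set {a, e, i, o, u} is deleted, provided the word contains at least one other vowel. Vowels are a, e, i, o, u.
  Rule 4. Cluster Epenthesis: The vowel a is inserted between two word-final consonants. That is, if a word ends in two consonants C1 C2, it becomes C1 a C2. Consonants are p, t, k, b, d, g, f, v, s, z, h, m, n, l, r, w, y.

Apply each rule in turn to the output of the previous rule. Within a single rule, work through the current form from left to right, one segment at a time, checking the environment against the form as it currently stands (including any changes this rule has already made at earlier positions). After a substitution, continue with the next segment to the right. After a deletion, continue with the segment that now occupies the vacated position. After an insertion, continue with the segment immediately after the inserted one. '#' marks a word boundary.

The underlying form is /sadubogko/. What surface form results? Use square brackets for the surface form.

Rule 1 Word-Final Devoicing: no change — [sadubogko]
Rule 2 Stop Lenition: [sadubogko] → [sazuvogko]
Rule 3 Apocope: [sazuvogko] → [sazuvogk]
Rule 4 Cluster Epenthesis: [sazuvogk] → [sazuvogak]

[sazuvogak]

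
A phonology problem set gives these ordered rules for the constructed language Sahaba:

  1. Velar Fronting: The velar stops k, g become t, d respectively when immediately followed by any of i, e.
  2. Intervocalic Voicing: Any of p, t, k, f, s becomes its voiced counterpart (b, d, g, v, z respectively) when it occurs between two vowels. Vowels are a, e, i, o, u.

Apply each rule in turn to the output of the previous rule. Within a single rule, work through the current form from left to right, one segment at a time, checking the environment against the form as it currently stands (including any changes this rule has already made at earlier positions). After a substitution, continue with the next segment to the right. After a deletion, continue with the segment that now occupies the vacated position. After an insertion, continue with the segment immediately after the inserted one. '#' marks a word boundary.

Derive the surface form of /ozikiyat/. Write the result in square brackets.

[ozidiyat]

1 Velar Fronting: [ozikiyat] → [ozitiyat]
2 Intervocalic Voicing: [ozitiyat] → [ozidiyat]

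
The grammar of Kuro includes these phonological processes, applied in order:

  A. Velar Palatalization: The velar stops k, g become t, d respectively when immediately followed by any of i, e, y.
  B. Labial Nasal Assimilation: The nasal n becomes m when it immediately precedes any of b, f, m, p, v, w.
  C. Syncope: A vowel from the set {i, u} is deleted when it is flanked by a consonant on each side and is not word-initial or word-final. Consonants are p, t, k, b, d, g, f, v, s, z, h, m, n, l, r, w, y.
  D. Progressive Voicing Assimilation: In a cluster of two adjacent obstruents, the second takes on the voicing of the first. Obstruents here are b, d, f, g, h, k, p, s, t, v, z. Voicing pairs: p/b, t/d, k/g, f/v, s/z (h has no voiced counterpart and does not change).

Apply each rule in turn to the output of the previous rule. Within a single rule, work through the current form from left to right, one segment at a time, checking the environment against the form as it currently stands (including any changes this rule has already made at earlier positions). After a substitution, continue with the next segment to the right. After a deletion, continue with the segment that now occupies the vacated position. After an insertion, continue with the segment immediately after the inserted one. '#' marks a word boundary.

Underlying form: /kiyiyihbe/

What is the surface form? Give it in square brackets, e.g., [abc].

[tyyhpe]

A Velar Palatalization: [kiyiyihbe] → [tiyiyihbe]
B Labial Nasal Assimilation: no change — [tiyiyihbe]
C Syncope: [tiyiyihbe] → [tyyhbe]
D Progressive Voicing Assimilation: [tyyhbe] → [tyyhpe]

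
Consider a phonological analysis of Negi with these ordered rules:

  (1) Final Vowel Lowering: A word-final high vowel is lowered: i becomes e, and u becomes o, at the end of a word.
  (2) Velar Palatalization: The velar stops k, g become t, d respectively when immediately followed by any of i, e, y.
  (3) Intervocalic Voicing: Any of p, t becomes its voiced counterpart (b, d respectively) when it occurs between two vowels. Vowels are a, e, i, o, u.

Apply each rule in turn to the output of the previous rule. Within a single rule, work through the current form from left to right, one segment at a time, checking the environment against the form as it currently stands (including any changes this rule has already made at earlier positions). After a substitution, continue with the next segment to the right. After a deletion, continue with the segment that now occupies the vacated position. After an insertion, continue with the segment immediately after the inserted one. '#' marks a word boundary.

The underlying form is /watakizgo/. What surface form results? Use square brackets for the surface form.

[wadadizgo]

(1) Final Vowel Lowering: no change — [watakizgo]
(2) Velar Palatalization: [watakizgo] → [watatizgo]
(3) Intervocalic Voicing: [watatizgo] → [wadadizgo]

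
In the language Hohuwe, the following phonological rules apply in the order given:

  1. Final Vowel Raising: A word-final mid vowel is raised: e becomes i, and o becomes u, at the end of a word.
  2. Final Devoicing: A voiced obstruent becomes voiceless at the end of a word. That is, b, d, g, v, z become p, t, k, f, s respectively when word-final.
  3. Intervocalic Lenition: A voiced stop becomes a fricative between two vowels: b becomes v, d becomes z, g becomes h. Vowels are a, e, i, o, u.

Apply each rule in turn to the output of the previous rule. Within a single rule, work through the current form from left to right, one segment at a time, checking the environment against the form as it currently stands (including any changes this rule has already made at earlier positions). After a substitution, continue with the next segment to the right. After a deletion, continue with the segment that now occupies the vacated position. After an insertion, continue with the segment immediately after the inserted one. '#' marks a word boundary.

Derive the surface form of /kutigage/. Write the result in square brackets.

1 Final Vowel Raising: [kutigage] → [kutigagi]
2 Final Devoicing: no change — [kutigagi]
3 Intervocalic Lenition: [kutigagi] → [kutihahi]

[kutihahi]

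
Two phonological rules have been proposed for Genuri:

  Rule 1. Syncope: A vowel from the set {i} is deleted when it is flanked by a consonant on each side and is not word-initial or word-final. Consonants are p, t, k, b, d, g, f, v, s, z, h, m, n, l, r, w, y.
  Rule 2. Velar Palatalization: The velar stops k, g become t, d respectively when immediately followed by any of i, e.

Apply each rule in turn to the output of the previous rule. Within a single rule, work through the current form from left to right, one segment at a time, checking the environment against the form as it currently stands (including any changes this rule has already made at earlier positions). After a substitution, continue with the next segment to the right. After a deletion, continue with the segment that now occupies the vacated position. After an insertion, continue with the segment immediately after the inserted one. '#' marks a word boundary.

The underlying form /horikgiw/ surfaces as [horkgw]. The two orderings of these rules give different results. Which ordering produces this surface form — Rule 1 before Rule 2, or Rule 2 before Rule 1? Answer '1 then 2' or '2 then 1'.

1 then 2

Order 1 then 2:
  1 Syncope: [horikgiw] → [horkgw]
  2 Velar Palatalization: no change — [horkgw]
  result: [horkgw]
Order 2 then 1:
  2 Velar Palatalization: [horikgiw] → [horikdiw]
  1 Syncope: [horikdiw] → [horkdw]
  result: [horkdw]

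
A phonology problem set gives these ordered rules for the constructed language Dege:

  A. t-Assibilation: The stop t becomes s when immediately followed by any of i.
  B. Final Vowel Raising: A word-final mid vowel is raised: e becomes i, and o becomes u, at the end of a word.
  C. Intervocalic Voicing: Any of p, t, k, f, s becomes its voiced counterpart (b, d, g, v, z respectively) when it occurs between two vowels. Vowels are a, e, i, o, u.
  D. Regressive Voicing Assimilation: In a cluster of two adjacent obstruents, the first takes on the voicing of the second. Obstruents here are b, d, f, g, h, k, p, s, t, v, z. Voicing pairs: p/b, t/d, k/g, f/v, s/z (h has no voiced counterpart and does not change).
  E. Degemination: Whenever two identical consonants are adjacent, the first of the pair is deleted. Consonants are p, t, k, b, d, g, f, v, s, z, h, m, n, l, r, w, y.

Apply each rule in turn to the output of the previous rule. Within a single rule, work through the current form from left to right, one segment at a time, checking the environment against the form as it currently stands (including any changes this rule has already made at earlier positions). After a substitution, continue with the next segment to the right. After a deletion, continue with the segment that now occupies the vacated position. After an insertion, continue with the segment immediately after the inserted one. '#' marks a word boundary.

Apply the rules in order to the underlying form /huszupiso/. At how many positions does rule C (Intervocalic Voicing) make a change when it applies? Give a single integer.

2

A t-Assibilation: no change — [huszupiso]
B Final Vowel Raising: [huszupiso] → [huszupisu]
C Intervocalic Voicing: [huszupisu] → [huszubizu]
D Regressive Voicing Assimilation: [huszubizu] → [huzzubizu]
E Degemination: [huzzubizu] → [huzubizu]
Rule C changed 2 position(s).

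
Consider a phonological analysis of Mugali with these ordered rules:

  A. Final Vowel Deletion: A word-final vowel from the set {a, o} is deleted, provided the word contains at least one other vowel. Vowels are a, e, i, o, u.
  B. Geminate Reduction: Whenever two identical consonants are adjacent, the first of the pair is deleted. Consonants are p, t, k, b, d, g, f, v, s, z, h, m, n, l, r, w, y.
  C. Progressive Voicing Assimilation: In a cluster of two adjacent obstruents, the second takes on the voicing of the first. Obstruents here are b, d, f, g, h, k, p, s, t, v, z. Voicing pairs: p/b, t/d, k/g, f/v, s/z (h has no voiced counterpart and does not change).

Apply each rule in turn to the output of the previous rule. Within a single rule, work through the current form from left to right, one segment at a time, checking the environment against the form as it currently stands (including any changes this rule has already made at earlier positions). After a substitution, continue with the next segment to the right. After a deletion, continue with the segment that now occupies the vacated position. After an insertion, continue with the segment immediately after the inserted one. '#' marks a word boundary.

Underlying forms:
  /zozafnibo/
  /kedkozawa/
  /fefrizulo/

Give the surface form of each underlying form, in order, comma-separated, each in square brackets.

[zozafnib], [kedgozaw], [fefrizul]

/zozafnibo/:
  A Final Vowel Deletion: [zozafnibo] → [zozafnib]
  B Geminate Reduction: no change — [zozafnib]
  C Progressive Voicing Assimilation: no change — [zozafnib]
/kedkozawa/:
  A Final Vowel Deletion: [kedkozawa] → [kedkozaw]
  B Geminate Reduction: no change — [kedkozaw]
  C Progressive Voicing Assimilation: [kedkozaw] → [kedgozaw]
/fefrizulo/:
  A Final Vowel Deletion: [fefrizulo] → [fefrizul]
  B Geminate Reduction: no change — [fefrizul]
  C Progressive Voicing Assimilation: no change — [fefrizul]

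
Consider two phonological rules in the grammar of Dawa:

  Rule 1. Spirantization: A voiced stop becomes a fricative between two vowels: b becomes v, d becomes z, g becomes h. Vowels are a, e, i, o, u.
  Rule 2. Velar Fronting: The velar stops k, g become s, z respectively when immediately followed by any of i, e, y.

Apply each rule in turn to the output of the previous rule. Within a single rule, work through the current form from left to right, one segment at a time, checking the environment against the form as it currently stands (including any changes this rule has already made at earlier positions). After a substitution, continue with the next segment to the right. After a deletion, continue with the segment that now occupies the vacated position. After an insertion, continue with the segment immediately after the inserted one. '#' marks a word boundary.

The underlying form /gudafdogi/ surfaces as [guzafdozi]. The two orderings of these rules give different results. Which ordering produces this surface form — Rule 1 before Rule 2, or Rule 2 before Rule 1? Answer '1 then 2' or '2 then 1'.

2 then 1

Order 1 then 2:
  1 Spirantization: [gudafdogi] → [guzafdohi]
  2 Velar Fronting: no change — [guzafdohi]
  result: [guzafdohi]
Order 2 then 1:
  2 Velar Fronting: [gudafdogi] → [gudafdozi]
  1 Spirantization: [gudafdozi] → [guzafdozi]
  result: [guzafdozi]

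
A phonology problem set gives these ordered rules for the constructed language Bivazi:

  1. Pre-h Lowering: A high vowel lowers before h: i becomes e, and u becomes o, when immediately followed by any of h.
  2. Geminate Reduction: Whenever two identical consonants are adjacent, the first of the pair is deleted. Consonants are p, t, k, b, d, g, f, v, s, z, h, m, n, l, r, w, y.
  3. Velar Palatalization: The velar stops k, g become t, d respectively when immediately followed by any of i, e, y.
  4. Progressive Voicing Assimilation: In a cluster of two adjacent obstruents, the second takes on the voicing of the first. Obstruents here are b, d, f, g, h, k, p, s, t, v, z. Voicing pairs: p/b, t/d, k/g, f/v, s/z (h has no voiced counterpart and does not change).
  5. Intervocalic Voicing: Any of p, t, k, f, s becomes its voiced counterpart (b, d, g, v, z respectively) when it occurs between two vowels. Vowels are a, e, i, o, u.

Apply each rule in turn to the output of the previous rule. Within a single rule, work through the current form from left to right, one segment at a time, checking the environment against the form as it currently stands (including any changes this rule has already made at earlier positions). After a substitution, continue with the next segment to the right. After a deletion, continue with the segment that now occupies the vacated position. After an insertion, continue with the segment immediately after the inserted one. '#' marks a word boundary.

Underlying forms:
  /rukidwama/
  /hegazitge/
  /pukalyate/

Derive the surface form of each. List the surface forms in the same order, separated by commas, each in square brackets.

/rukidwama/:
  1 Pre-h Lowering: no change — [rukidwama]
  2 Geminate Reduction: no change — [rukidwama]
  3 Velar Palatalization: [rukidwama] → [rutidwama]
  4 Progressive Voicing Assimilation: no change — [rutidwama]
  5 Intervocalic Voicing: [rutidwama] → [rudidwama]
/hegazitge/:
  1 Pre-h Lowering: no change — [hegazitge]
  2 Geminate Reduction: no change — [hegazitge]
  3 Velar Palatalization: [hegazitge] → [hegazitde]
  4 Progressive Voicing Assimilation: [hegazitde] → [hegazitte]
  5 Intervocalic Voicing: no change — [hegazitte]
/pukalyate/:
  1 Pre-h Lowering: no change — [pukalyate]
  2 Geminate Reduction: no change — [pukalyate]
  3 Velar Palatalization: no change — [pukalyate]
  4 Progressive Voicing Assimilation: no change — [pukalyate]
  5 Intervocalic Voicing: [pukalyate] → [pugalyade]

[rudidwama], [hegazitte], [pugalyade]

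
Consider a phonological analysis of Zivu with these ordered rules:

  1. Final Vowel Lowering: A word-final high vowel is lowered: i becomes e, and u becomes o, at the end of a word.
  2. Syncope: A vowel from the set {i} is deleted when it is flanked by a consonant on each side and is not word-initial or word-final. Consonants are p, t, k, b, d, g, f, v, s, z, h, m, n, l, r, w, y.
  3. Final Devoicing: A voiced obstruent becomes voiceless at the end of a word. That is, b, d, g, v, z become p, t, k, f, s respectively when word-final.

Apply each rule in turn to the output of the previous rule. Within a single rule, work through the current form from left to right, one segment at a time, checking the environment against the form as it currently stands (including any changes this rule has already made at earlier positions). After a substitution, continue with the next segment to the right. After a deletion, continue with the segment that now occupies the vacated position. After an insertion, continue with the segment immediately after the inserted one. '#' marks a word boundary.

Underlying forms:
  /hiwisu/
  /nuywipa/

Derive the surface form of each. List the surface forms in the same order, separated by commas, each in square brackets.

/hiwisu/:
  1 Final Vowel Lowering: [hiwisu] → [hiwiso]
  2 Syncope: [hiwiso] → [hwso]
  3 Final Devoicing: no change — [hwso]
/nuywipa/:
  1 Final Vowel Lowering: no change — [nuywipa]
  2 Syncope: [nuywipa] → [nuywpa]
  3 Final Devoicing: no change — [nuywpa]

[hwso], [nuywpa]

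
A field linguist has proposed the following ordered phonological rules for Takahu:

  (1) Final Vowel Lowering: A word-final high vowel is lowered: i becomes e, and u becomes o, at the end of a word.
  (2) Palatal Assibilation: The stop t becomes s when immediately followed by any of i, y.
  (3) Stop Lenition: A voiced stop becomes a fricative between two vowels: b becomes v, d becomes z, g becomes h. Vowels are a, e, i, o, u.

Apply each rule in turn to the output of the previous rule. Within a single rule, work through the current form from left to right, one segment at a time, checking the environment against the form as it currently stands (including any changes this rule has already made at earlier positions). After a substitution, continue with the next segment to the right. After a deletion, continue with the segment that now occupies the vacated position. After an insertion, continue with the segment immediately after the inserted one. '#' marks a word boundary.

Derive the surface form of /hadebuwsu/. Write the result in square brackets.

(1) Final Vowel Lowering: [hadebuwsu] → [hadebuwso]
(2) Palatal Assibilation: no change — [hadebuwso]
(3) Stop Lenition: [hadebuwso] → [hazevuwso]

[hazevuwso]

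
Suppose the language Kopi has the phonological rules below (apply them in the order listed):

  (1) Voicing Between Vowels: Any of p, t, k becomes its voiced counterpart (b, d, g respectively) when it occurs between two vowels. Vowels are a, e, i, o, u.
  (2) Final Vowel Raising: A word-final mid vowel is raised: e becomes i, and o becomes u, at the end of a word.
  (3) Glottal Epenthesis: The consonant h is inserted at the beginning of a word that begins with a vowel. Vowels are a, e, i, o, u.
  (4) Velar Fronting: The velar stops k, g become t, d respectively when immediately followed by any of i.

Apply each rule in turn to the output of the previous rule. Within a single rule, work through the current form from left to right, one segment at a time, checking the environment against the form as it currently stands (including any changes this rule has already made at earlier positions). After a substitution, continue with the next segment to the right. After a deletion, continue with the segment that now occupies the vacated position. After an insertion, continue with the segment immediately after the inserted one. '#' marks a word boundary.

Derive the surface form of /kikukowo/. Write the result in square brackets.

(1) Voicing Between Vowels: [kikukowo] → [kigugowo]
(2) Final Vowel Raising: [kigugowo] → [kigugowu]
(3) Glottal Epenthesis: no change — [kigugowu]
(4) Velar Fronting: [kigugowu] → [tigugowu]

[tigugowu]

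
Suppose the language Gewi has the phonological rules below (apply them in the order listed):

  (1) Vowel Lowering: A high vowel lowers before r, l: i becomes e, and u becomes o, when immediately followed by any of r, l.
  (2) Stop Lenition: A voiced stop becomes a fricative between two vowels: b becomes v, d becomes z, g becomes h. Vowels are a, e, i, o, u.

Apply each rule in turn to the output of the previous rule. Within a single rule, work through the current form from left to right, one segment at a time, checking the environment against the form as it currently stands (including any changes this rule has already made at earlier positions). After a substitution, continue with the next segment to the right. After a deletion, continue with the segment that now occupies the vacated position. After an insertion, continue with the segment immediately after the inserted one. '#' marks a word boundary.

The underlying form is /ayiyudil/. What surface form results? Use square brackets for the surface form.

(1) Vowel Lowering: [ayiyudil] → [ayiyudel]
(2) Stop Lenition: [ayiyudel] → [ayiyuzel]

[ayiyuzel]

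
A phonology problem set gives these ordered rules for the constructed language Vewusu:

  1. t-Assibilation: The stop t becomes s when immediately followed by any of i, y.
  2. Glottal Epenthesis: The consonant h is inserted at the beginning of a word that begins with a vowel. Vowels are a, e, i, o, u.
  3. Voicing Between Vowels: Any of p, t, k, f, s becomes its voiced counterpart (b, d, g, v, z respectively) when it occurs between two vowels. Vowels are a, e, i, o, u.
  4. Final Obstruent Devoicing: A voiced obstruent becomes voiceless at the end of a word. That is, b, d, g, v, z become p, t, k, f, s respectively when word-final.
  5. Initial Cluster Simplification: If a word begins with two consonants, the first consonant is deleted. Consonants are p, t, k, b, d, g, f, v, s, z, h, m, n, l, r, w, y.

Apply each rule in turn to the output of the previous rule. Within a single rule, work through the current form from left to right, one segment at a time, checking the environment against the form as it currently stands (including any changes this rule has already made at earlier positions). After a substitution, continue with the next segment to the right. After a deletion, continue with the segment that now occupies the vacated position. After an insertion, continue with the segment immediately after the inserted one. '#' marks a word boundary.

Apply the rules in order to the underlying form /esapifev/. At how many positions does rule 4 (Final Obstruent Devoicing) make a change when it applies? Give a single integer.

1

1 t-Assibilation: no change — [esapifev]
2 Glottal Epenthesis: [esapifev] → [hesapifev]
3 Voicing Between Vowels: [hesapifev] → [hezabivev]
4 Final Obstruent Devoicing: [hezabivev] → [hezabivef]
5 Initial Cluster Simplification: no change — [hezabivef]
Rule 4 changed 1 position(s).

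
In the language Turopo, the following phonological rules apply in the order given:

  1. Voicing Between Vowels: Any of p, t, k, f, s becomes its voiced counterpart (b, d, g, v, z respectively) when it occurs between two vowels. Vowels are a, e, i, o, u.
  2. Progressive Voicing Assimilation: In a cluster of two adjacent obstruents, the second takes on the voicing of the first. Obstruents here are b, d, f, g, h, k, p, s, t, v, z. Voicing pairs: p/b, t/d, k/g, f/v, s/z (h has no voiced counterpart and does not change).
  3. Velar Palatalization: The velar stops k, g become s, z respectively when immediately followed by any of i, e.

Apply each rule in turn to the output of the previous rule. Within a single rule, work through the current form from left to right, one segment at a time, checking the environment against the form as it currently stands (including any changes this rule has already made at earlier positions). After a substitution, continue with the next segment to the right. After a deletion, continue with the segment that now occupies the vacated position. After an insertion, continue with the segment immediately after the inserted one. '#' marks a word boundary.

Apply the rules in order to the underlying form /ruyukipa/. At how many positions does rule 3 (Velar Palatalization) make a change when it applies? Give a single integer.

1

1 Voicing Between Vowels: [ruyukipa] → [ruyugiba]
2 Progressive Voicing Assimilation: no change — [ruyugiba]
3 Velar Palatalization: [ruyugiba] → [ruyuziba]
Rule 3 changed 1 position(s).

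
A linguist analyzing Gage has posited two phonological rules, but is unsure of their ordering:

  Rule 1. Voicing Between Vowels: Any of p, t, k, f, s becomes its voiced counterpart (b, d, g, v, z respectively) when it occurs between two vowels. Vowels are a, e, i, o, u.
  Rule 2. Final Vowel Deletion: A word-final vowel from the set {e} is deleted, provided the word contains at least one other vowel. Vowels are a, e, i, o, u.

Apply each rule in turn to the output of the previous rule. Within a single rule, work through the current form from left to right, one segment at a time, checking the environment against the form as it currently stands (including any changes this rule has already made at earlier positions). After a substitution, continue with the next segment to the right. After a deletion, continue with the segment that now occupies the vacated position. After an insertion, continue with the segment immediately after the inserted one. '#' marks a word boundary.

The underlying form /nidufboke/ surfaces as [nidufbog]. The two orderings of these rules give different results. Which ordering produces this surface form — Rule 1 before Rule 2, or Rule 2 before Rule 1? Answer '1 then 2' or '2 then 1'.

1 then 2

Order 1 then 2:
  1 Voicing Between Vowels: [nidufboke] → [nidufboge]
  2 Final Vowel Deletion: [nidufboge] → [nidufbog]
  result: [nidufbog]
Order 2 then 1:
  2 Final Vowel Deletion: [nidufboke] → [nidufbok]
  1 Voicing Between Vowels: no change — [nidufbok]
  result: [nidufbok]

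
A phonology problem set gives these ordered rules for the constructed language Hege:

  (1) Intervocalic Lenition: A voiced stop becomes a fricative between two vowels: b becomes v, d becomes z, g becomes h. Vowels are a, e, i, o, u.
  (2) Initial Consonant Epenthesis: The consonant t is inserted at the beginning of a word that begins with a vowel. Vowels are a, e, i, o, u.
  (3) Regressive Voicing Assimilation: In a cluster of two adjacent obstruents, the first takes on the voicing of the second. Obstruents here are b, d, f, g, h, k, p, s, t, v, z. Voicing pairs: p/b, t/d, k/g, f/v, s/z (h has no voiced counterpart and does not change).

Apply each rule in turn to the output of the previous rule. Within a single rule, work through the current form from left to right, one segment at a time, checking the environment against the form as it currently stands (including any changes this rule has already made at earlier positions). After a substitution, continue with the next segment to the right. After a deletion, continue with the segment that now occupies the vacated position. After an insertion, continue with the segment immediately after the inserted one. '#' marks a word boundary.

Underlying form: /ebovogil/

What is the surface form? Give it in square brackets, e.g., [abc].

[tevovohil]

(1) Intervocalic Lenition: [ebovogil] → [evovohil]
(2) Initial Consonant Epenthesis: [evovohil] → [tevovohil]
(3) Regressive Voicing Assimilation: no change — [tevovohil]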